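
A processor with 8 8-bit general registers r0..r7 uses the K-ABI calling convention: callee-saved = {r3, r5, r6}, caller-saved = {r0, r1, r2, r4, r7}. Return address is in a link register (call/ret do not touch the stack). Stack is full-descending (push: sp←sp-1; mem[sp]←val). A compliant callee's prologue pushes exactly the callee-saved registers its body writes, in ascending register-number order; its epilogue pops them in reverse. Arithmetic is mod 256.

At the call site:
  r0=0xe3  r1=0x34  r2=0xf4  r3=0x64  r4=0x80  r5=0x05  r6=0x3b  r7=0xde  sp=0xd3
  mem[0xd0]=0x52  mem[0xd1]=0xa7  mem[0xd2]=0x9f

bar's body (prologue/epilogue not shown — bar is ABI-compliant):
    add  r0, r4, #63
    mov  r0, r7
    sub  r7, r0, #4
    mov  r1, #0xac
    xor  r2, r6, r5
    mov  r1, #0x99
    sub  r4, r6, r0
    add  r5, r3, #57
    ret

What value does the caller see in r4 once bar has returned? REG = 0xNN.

prologue: push r5 -> mem[0xd2]=0x05, sp=0xd2
body[0] add  r0, r4, #63 -> r0=0xbf
body[1] mov  r0, r7 -> r0=0xde
body[2] sub  r7, r0, #4 -> r7=0xda
body[3] mov  r1, #0xac -> r1=0xac
body[4] xor  r2, r6, r5 -> r2=0x3e
body[5] mov  r1, #0x99 -> r1=0x99
body[6] sub  r4, r6, r0 -> r4=0x5d
body[7] add  r5, r3, #57 -> r5=0x9d
epilogue: pop r5=0x05, sp=0xd3
r4 is caller-saved -> body value

REG = 0x5d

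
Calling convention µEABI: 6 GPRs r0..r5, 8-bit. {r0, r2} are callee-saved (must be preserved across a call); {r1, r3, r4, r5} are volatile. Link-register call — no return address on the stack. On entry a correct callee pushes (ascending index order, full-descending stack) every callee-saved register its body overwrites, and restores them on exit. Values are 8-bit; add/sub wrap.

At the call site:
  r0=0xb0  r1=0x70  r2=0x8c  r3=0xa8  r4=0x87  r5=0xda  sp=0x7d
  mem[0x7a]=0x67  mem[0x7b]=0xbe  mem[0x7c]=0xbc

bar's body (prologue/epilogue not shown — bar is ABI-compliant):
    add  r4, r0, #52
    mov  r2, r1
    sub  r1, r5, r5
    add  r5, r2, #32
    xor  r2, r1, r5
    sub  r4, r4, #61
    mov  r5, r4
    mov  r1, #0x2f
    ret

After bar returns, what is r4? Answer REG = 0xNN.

prologue: push r2 → mem[0x7c]=0x8c, sp=0x7c
body[0] add  r4, r0, #52 → r4=0xe4
body[1] mov  r2, r1 → r2=0x70
body[2] sub  r1, r5, r5 → r1=0x00
body[3] add  r5, r2, #32 → r5=0x90
body[4] xor  r2, r1, r5 → r2=0x90
body[5] sub  r4, r4, #61 → r4=0xa7
body[6] mov  r5, r4 → r5=0xa7
body[7] mov  r1, #0x2f → r1=0x2f
epilogue: pop r2=0x8c, sp=0x7d
r4 is caller-saved → body value

REG = 0xa7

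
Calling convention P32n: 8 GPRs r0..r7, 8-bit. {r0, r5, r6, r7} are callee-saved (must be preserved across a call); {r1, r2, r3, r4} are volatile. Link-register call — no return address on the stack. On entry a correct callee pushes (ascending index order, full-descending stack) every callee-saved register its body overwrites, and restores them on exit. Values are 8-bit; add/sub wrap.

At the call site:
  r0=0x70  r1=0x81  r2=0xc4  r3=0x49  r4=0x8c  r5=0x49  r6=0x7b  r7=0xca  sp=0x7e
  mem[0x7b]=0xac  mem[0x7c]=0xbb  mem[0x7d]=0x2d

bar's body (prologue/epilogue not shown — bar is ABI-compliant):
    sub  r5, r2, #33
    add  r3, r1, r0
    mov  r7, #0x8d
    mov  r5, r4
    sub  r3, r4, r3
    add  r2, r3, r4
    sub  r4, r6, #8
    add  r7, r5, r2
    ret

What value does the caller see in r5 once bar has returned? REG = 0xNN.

prologue: push r5 → mem[0x7d]=0x49, sp=0x7d
prologue: push r7 → mem[0x7c]=0xca, sp=0x7c
body[0] sub  r5, r2, #33 → r5=0xa3
body[1] add  r3, r1, r0 → r3=0xf1
body[2] mov  r7, #0x8d → r7=0x8d
body[3] mov  r5, r4 → r5=0x8c
body[4] sub  r3, r4, r3 → r3=0x9b
body[5] add  r2, r3, r4 → r2=0x27
body[6] sub  r4, r6, #8 → r4=0x73
body[7] add  r7, r5, r2 → r7=0xb3
epilogue: pop r7=0xca, sp=0x7d
epilogue: pop r5=0x49, sp=0x7e
r5 is callee-saved → restored

REG = 0x49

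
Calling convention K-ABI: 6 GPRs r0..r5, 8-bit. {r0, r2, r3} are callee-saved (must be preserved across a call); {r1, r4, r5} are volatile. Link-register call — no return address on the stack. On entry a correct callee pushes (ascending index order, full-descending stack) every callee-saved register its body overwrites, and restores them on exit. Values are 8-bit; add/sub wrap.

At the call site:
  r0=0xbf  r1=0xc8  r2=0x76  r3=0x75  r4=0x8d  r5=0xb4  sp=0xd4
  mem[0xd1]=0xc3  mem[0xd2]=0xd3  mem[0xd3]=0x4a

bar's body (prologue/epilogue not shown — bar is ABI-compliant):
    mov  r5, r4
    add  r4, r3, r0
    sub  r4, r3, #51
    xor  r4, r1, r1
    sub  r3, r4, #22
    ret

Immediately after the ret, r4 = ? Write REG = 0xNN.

prologue: push r3 → mem[0xd3]=0x75, sp=0xd3
body[0] mov  r5, r4 → r5=0x8d
body[1] add  r4, r3, r0 → r4=0x34
body[2] sub  r4, r3, #51 → r4=0x42
body[3] xor  r4, r1, r1 → r4=0x00
body[4] sub  r3, r4, #22 → r3=0xea
epilogue: pop r3=0x75, sp=0xd4
r4 is caller-saved → body value

REG = 0x00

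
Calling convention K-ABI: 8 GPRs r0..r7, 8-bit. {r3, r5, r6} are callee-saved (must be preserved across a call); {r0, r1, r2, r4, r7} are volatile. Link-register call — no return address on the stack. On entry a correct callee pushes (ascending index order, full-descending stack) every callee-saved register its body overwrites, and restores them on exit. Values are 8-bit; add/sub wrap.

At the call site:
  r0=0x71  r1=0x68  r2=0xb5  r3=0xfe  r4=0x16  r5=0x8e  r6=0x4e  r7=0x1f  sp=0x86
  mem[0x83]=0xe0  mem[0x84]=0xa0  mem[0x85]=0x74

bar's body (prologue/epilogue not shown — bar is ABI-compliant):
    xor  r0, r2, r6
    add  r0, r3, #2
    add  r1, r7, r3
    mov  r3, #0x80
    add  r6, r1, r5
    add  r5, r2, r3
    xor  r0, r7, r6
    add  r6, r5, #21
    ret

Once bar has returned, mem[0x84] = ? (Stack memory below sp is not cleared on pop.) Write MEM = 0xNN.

MEM = 0x8e

prologue: push r3 → mem[0x85]=0xfe, sp=0x85
prologue: push r5 → mem[0x84]=0x8e, sp=0x84
prologue: push r6 → mem[0x83]=0x4e, sp=0x83
body[0] xor  r0, r2, r6 → r0=0xfb
body[1] add  r0, r3, #2 → r0=0x00
body[2] add  r1, r7, r3 → r1=0x1d
body[3] mov  r3, #0x80 → r3=0x80
body[4] add  r6, r1, r5 → r6=0xab
body[5] add  r5, r2, r3 → r5=0x35
body[6] xor  r0, r7, r6 → r0=0xb4
body[7] add  r6, r5, #21 → r6=0x4a
epilogue: pop r6=0x4e, sp=0x84
epilogue: pop r5=0x8e, sp=0x85
epilogue: pop r3=0xfe, sp=0x86
prologue pushed ['r3', 'r5', 'r6'] at ['0x85', '0x84', '0x83']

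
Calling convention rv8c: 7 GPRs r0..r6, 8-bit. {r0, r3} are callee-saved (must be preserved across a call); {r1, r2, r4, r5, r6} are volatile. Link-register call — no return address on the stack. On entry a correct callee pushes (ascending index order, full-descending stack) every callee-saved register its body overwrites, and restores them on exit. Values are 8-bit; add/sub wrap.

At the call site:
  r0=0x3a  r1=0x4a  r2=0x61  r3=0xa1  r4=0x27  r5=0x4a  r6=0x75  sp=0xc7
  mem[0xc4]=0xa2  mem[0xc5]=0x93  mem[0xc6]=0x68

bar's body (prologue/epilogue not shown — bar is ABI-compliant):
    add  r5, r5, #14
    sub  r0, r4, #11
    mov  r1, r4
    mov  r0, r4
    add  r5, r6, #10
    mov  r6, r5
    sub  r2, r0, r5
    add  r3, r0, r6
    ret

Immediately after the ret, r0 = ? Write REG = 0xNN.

REG = 0x3a

prologue: push r0 -> mem[0xc6]=0x3a, sp=0xc6
prologue: push r3 -> mem[0xc5]=0xa1, sp=0xc5
body[0] add  r5, r5, #14 -> r5=0x58
body[1] sub  r0, r4, #11 -> r0=0x1c
body[2] mov  r1, r4 -> r1=0x27
body[3] mov  r0, r4 -> r0=0x27
body[4] add  r5, r6, #10 -> r5=0x7f
body[5] mov  r6, r5 -> r6=0x7f
body[6] sub  r2, r0, r5 -> r2=0xa8
body[7] add  r3, r0, r6 -> r3=0xa6
epilogue: pop r3=0xa1, sp=0xc6
epilogue: pop r0=0x3a, sp=0xc7
r0 is callee-saved -> restored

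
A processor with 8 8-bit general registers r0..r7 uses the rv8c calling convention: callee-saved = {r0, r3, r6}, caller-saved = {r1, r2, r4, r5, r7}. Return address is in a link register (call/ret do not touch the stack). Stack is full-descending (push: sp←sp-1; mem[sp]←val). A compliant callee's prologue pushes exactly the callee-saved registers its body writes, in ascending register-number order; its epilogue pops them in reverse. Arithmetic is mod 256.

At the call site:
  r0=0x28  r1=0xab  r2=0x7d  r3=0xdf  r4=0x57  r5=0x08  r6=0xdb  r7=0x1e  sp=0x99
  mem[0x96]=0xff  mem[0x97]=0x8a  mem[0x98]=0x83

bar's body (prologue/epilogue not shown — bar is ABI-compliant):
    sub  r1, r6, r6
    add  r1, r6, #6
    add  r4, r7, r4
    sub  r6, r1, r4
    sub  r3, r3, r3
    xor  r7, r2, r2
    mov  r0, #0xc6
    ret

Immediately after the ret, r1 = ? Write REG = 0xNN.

REG = 0xe1

prologue: push r0 -> mem[0x98]=0x28, sp=0x98
prologue: push r3 -> mem[0x97]=0xdf, sp=0x97
prologue: push r6 -> mem[0x96]=0xdb, sp=0x96
body[0] sub  r1, r6, r6 -> r1=0x00
body[1] add  r1, r6, #6 -> r1=0xe1
body[2] add  r4, r7, r4 -> r4=0x75
body[3] sub  r6, r1, r4 -> r6=0x6c
body[4] sub  r3, r3, r3 -> r3=0x00
body[5] xor  r7, r2, r2 -> r7=0x00
body[6] mov  r0, #0xc6 -> r0=0xc6
epilogue: pop r6=0xdb, sp=0x97
epilogue: pop r3=0xdf, sp=0x98
epilogue: pop r0=0x28, sp=0x99
r1 is caller-saved -> body value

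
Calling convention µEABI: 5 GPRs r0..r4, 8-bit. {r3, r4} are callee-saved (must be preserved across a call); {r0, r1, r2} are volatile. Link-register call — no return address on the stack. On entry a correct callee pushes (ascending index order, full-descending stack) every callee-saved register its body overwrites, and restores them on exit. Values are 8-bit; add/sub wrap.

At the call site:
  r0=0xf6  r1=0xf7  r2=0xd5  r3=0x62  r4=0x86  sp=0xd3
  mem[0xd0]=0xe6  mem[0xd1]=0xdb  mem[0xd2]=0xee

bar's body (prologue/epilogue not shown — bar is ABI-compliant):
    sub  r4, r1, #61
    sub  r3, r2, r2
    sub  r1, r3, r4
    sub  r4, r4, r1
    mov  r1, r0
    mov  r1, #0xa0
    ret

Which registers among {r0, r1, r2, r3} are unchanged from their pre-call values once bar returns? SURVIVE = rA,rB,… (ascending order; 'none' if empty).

SURVIVE = r0,r2,r3

prologue: push r3 → mem[0xd2]=0x62, sp=0xd2
prologue: push r4 → mem[0xd1]=0x86, sp=0xd1
body[0] sub  r4, r1, #61 → r4=0xba
body[1] sub  r3, r2, r2 → r3=0x00
body[2] sub  r1, r3, r4 → r1=0x46
body[3] sub  r4, r4, r1 → r4=0x74
body[4] mov  r1, r0 → r1=0xf6
body[5] mov  r1, #0xa0 → r1=0xa0
epilogue: pop r4=0x86, sp=0xd2
epilogue: pop r3=0x62, sp=0xd3
r0: caller-saved, written=False
r1: caller-saved, written=True
r2: caller-saved, written=False
r3: callee-saved, written=True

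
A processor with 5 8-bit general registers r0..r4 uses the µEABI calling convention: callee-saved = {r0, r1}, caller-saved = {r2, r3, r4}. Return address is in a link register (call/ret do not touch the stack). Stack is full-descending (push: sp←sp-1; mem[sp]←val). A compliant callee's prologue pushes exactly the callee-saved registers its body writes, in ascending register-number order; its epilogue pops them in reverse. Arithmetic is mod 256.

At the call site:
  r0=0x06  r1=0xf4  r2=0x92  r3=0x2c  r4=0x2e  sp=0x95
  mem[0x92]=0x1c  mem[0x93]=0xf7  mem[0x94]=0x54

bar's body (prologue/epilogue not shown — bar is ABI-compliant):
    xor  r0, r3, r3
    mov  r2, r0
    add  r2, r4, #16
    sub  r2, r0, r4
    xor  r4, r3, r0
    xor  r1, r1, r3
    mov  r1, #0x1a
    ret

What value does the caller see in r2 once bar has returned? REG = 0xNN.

prologue: push r0 → mem[0x94]=0x06, sp=0x94
prologue: push r1 → mem[0x93]=0xf4, sp=0x93
body[0] xor  r0, r3, r3 → r0=0x00
body[1] mov  r2, r0 → r2=0x00
body[2] add  r2, r4, #16 → r2=0x3e
body[3] sub  r2, r0, r4 → r2=0xd2
body[4] xor  r4, r3, r0 → r4=0x2c
body[5] xor  r1, r1, r3 → r1=0xd8
body[6] mov  r1, #0x1a → r1=0x1a
epilogue: pop r1=0xf4, sp=0x94
epilogue: pop r0=0x06, sp=0x95
r2 is caller-saved → body value

REG = 0xd2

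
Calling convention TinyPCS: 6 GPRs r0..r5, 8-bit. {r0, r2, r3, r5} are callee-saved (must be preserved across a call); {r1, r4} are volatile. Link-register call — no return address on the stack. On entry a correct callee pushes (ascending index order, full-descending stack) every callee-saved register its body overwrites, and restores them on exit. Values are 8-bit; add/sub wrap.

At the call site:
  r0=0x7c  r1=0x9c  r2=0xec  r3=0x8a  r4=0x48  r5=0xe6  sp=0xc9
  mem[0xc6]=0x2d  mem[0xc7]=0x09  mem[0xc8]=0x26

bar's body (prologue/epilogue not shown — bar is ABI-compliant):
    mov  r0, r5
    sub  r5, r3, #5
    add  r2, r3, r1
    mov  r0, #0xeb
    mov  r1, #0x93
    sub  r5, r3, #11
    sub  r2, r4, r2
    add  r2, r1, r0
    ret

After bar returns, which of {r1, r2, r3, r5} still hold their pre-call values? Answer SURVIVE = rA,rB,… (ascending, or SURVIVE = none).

prologue: push r0 → mem[0xc8]=0x7c, sp=0xc8
prologue: push r2 → mem[0xc7]=0xec, sp=0xc7
prologue: push r5 → mem[0xc6]=0xe6, sp=0xc6
body[0] mov  r0, r5 → r0=0xe6
body[1] sub  r5, r3, #5 → r5=0x85
body[2] add  r2, r3, r1 → r2=0x26
body[3] mov  r0, #0xeb → r0=0xeb
body[4] mov  r1, #0x93 → r1=0x93
body[5] sub  r5, r3, #11 → r5=0x7f
body[6] sub  r2, r4, r2 → r2=0x22
body[7] add  r2, r1, r0 → r2=0x7e
epilogue: pop r5=0xe6, sp=0xc7
epilogue: pop r2=0xec, sp=0xc8
epilogue: pop r0=0x7c, sp=0xc9
r1: caller-saved, written=True
r2: callee-saved, written=True
r3: callee-saved, written=False
r5: callee-saved, written=True

SURVIVE = r2,r3,r5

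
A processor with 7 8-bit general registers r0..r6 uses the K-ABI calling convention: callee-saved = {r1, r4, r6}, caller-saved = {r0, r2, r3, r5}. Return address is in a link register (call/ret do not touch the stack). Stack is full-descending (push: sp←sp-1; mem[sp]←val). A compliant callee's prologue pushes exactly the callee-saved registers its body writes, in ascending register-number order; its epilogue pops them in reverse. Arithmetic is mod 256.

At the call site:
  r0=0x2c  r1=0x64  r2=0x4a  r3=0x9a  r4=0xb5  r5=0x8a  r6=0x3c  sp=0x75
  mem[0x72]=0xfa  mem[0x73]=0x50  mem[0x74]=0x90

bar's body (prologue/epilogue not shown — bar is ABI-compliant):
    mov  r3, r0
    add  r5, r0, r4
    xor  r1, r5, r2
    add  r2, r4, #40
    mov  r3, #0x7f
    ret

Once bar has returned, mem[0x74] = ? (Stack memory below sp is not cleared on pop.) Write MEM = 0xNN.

MEM = 0x64

prologue: push r1 -> mem[0x74]=0x64, sp=0x74
body[0] mov  r3, r0 -> r3=0x2c
body[1] add  r5, r0, r4 -> r5=0xe1
body[2] xor  r1, r5, r2 -> r1=0xab
body[3] add  r2, r4, #40 -> r2=0xdd
body[4] mov  r3, #0x7f -> r3=0x7f
epilogue: pop r1=0x64, sp=0x75
prologue pushed ['r1'] at ['0x74']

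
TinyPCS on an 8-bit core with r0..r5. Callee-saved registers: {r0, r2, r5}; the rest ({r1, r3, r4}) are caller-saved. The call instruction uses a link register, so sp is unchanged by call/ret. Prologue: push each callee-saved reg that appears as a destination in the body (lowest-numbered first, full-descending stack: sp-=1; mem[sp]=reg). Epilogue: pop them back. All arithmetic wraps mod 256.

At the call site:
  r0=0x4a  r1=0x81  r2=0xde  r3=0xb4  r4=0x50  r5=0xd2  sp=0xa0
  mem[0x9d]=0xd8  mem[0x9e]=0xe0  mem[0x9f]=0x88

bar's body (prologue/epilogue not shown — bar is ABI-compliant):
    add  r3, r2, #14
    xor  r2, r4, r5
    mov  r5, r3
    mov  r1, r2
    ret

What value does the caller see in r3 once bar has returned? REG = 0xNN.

prologue: push r2 → mem[0x9f]=0xde, sp=0x9f
prologue: push r5 → mem[0x9e]=0xd2, sp=0x9e
body[0] add  r3, r2, #14 → r3=0xec
body[1] xor  r2, r4, r5 → r2=0x82
body[2] mov  r5, r3 → r5=0xec
body[3] mov  r1, r2 → r1=0x82
epilogue: pop r5=0xd2, sp=0x9f
epilogue: pop r2=0xde, sp=0xa0
r3 is caller-saved → body value

REG = 0xec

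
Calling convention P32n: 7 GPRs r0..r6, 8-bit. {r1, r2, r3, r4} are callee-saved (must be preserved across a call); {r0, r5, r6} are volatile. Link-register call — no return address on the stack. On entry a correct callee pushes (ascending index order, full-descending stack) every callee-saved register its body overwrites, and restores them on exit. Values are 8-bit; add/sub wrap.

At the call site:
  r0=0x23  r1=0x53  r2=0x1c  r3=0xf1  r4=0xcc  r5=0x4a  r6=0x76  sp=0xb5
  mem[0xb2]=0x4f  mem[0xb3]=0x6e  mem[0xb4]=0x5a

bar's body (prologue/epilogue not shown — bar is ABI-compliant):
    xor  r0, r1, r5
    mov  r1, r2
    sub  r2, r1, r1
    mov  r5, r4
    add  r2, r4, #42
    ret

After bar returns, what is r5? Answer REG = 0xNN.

REG = 0xcc

prologue: push r1 → mem[0xb4]=0x53, sp=0xb4
prologue: push r2 → mem[0xb3]=0x1c, sp=0xb3
body[0] xor  r0, r1, r5 → r0=0x19
body[1] mov  r1, r2 → r1=0x1c
body[2] sub  r2, r1, r1 → r2=0x00
body[3] mov  r5, r4 → r5=0xcc
body[4] add  r2, r4, #42 → r2=0xf6
epilogue: pop r2=0x1c, sp=0xb4
epilogue: pop r1=0x53, sp=0xb5
r5 is caller-saved → body value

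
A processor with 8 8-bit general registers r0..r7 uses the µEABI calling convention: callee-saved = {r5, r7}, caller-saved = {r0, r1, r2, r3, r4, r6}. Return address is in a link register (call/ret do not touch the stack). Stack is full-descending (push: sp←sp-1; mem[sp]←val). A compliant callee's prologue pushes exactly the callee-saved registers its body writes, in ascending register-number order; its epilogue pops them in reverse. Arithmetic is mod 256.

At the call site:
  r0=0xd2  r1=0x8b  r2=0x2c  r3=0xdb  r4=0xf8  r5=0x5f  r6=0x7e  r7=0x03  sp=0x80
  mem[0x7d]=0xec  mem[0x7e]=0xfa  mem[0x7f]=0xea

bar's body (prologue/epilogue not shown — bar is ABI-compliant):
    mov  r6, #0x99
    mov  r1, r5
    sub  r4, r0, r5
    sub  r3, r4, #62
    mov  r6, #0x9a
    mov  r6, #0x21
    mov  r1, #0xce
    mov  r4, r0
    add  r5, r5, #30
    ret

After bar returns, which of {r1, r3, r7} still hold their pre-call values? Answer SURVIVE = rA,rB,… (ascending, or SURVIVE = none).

SURVIVE = r7

prologue: push r5 -> mem[0x7f]=0x5f, sp=0x7f
body[0] mov  r6, #0x99 -> r6=0x99
body[1] mov  r1, r5 -> r1=0x5f
body[2] sub  r4, r0, r5 -> r4=0x73
body[3] sub  r3, r4, #62 -> r3=0x35
body[4] mov  r6, #0x9a -> r6=0x9a
body[5] mov  r6, #0x21 -> r6=0x21
body[6] mov  r1, #0xce -> r1=0xce
body[7] mov  r4, r0 -> r4=0xd2
body[8] add  r5, r5, #30 -> r5=0x7d
epilogue: pop r5=0x5f, sp=0x80
r1: caller-saved, written=True
r3: caller-saved, written=True
r7: callee-saved, written=False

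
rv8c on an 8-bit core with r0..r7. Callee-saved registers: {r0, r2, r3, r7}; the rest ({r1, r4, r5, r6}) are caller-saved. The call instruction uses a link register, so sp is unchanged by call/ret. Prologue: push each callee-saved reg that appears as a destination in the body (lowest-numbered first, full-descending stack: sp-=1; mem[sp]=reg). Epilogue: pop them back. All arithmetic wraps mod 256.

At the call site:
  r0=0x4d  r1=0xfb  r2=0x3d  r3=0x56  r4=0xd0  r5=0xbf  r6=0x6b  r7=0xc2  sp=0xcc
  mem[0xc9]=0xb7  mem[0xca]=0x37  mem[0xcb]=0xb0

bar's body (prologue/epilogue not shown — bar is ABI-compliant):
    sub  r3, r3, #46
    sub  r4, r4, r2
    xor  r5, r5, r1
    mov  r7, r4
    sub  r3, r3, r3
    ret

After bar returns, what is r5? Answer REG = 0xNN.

REG = 0x44

prologue: push r3 -> mem[0xcb]=0x56, sp=0xcb
prologue: push r7 -> mem[0xca]=0xc2, sp=0xca
body[0] sub  r3, r3, #46 -> r3=0x28
body[1] sub  r4, r4, r2 -> r4=0x93
body[2] xor  r5, r5, r1 -> r5=0x44
body[3] mov  r7, r4 -> r7=0x93
body[4] sub  r3, r3, r3 -> r3=0x00
epilogue: pop r7=0xc2, sp=0xcb
epilogue: pop r3=0x56, sp=0xcc
r5 is caller-saved -> body value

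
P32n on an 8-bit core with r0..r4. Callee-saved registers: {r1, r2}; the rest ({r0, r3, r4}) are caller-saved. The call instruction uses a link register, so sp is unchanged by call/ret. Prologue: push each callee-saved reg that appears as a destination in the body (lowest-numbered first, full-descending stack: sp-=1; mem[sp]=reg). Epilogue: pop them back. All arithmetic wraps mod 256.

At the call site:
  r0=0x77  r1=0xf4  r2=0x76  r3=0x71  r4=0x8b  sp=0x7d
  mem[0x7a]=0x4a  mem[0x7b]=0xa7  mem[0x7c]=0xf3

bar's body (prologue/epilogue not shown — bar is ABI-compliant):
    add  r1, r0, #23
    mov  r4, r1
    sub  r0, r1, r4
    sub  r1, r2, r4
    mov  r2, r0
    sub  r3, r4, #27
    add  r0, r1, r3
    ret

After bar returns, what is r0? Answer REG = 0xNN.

REG = 0x5b

prologue: push r1 → mem[0x7c]=0xf4, sp=0x7c
prologue: push r2 → mem[0x7b]=0x76, sp=0x7b
body[0] add  r1, r0, #23 → r1=0x8e
body[1] mov  r4, r1 → r4=0x8e
body[2] sub  r0, r1, r4 → r0=0x00
body[3] sub  r1, r2, r4 → r1=0xe8
body[4] mov  r2, r0 → r2=0x00
body[5] sub  r3, r4, #27 → r3=0x73
body[6] add  r0, r1, r3 → r0=0x5b
epilogue: pop r2=0x76, sp=0x7c
epilogue: pop r1=0xf4, sp=0x7d
r0 is caller-saved → body value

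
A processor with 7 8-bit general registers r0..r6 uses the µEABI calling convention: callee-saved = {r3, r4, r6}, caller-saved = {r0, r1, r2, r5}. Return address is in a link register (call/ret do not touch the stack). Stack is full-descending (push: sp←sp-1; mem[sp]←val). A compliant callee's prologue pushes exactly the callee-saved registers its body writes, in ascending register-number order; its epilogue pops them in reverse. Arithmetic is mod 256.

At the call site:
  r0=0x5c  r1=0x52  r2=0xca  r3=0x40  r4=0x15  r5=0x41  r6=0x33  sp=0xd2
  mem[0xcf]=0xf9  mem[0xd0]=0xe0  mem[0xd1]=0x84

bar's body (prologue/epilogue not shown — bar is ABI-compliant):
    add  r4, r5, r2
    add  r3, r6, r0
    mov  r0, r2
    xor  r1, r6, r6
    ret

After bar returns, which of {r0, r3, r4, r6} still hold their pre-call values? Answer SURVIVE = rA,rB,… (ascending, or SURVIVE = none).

prologue: push r3 -> mem[0xd1]=0x40, sp=0xd1
prologue: push r4 -> mem[0xd0]=0x15, sp=0xd0
body[0] add  r4, r5, r2 -> r4=0x0b
body[1] add  r3, r6, r0 -> r3=0x8f
body[2] mov  r0, r2 -> r0=0xca
body[3] xor  r1, r6, r6 -> r1=0x00
epilogue: pop r4=0x15, sp=0xd1
epilogue: pop r3=0x40, sp=0xd2
r0: caller-saved, written=True
r3: callee-saved, written=True
r4: callee-saved, written=True
r6: callee-saved, written=False

SURVIVE = r3,r4,r6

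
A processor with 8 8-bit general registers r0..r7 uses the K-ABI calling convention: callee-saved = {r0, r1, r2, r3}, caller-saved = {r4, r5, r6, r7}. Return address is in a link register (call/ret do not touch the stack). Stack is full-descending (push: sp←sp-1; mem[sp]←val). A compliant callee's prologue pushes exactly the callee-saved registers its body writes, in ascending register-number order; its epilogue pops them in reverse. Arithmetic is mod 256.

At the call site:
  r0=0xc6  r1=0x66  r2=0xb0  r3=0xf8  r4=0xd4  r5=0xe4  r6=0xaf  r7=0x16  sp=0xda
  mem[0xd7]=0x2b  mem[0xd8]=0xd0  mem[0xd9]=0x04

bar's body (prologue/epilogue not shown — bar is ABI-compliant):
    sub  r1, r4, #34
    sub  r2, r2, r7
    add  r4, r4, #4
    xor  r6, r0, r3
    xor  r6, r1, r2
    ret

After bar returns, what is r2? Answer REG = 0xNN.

prologue: push r1 → mem[0xd9]=0x66, sp=0xd9
prologue: push r2 → mem[0xd8]=0xb0, sp=0xd8
body[0] sub  r1, r4, #34 → r1=0xb2
body[1] sub  r2, r2, r7 → r2=0x9a
body[2] add  r4, r4, #4 → r4=0xd8
body[3] xor  r6, r0, r3 → r6=0x3e
body[4] xor  r6, r1, r2 → r6=0x28
epilogue: pop r2=0xb0, sp=0xd9
epilogue: pop r1=0x66, sp=0xda
r2 is callee-saved → restored

REG = 0xb0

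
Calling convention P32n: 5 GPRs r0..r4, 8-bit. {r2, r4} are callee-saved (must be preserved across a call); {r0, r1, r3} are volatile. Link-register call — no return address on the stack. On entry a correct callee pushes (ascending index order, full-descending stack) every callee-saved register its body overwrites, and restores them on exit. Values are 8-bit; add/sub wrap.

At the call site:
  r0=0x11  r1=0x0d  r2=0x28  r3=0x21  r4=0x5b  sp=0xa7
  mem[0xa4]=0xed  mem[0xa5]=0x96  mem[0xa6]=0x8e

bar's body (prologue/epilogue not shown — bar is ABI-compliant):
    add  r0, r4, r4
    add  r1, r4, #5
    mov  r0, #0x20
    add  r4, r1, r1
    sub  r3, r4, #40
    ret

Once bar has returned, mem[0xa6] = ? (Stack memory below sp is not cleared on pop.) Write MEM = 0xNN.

prologue: push r4 -> mem[0xa6]=0x5b, sp=0xa6
body[0] add  r0, r4, r4 -> r0=0xb6
body[1] add  r1, r4, #5 -> r1=0x60
body[2] mov  r0, #0x20 -> r0=0x20
body[3] add  r4, r1, r1 -> r4=0xc0
body[4] sub  r3, r4, #40 -> r3=0x98
epilogue: pop r4=0x5b, sp=0xa7
prologue pushed ['r4'] at ['0xa6']

MEM = 0x5b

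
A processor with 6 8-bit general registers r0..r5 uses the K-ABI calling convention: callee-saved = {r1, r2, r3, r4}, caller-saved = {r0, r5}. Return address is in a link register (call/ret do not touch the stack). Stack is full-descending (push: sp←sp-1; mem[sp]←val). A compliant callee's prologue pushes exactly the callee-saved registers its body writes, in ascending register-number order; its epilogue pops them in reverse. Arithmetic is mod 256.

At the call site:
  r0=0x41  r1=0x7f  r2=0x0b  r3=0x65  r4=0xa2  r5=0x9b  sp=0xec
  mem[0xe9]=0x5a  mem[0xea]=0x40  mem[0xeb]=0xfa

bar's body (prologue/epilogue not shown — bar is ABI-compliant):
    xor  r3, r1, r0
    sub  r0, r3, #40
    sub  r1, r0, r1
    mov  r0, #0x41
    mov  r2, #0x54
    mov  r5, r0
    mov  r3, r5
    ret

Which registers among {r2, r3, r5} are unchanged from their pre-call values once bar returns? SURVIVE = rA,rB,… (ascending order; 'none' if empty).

prologue: push r1 → mem[0xeb]=0x7f, sp=0xeb
prologue: push r2 → mem[0xea]=0x0b, sp=0xea
prologue: push r3 → mem[0xe9]=0x65, sp=0xe9
body[0] xor  r3, r1, r0 → r3=0x3e
body[1] sub  r0, r3, #40 → r0=0x16
body[2] sub  r1, r0, r1 → r1=0x97
body[3] mov  r0, #0x41 → r0=0x41
body[4] mov  r2, #0x54 → r2=0x54
body[5] mov  r5, r0 → r5=0x41
body[6] mov  r3, r5 → r3=0x41
epilogue: pop r3=0x65, sp=0xea
epilogue: pop r2=0x0b, sp=0xeb
epilogue: pop r1=0x7f, sp=0xec
r2: callee-saved, written=True
r3: callee-saved, written=True
r5: caller-saved, written=True

SURVIVE = r2,r3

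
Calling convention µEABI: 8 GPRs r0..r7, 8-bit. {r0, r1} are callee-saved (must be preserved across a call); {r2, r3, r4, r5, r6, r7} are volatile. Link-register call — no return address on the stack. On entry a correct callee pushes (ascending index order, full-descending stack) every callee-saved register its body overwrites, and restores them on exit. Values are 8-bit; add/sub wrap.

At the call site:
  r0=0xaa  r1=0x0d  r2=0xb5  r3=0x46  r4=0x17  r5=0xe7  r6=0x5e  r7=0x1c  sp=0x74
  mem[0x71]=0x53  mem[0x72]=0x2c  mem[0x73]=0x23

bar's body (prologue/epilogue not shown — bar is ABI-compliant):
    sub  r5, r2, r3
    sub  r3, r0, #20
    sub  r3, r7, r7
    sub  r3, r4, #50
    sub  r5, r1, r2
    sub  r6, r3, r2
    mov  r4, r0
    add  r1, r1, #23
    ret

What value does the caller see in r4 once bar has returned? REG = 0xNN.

REG = 0xaa

prologue: push r1 → mem[0x73]=0x0d, sp=0x73
body[0] sub  r5, r2, r3 → r5=0x6f
body[1] sub  r3, r0, #20 → r3=0x96
body[2] sub  r3, r7, r7 → r3=0x00
body[3] sub  r3, r4, #50 → r3=0xe5
body[4] sub  r5, r1, r2 → r5=0x58
body[5] sub  r6, r3, r2 → r6=0x30
body[6] mov  r4, r0 → r4=0xaa
body[7] add  r1, r1, #23 → r1=0x24
epilogue: pop r1=0x0d, sp=0x74
r4 is caller-saved → body value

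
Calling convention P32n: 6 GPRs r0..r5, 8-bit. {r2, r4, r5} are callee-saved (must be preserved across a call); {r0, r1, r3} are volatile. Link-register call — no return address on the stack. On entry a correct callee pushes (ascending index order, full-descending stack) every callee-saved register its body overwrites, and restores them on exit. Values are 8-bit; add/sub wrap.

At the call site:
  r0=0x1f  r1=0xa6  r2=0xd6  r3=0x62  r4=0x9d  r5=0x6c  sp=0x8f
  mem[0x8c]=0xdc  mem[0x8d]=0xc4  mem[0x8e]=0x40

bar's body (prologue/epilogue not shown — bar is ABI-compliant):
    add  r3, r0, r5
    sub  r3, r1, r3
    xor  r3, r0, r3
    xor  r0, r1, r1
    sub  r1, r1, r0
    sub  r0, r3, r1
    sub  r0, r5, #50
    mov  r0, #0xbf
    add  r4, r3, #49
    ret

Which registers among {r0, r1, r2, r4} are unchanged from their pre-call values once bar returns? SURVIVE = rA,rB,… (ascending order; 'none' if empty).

SURVIVE = r1,r2,r4

prologue: push r4 -> mem[0x8e]=0x9d, sp=0x8e
body[0] add  r3, r0, r5 -> r3=0x8b
body[1] sub  r3, r1, r3 -> r3=0x1b
body[2] xor  r3, r0, r3 -> r3=0x04
body[3] xor  r0, r1, r1 -> r0=0x00
body[4] sub  r1, r1, r0 -> r1=0xa6
body[5] sub  r0, r3, r1 -> r0=0x5e
body[6] sub  r0, r5, #50 -> r0=0x3a
body[7] mov  r0, #0xbf -> r0=0xbf
body[8] add  r4, r3, #49 -> r4=0x35
epilogue: pop r4=0x9d, sp=0x8f
r0: caller-saved, written=True
r1: caller-saved, written=True
r2: callee-saved, written=False
r4: callee-saved, written=True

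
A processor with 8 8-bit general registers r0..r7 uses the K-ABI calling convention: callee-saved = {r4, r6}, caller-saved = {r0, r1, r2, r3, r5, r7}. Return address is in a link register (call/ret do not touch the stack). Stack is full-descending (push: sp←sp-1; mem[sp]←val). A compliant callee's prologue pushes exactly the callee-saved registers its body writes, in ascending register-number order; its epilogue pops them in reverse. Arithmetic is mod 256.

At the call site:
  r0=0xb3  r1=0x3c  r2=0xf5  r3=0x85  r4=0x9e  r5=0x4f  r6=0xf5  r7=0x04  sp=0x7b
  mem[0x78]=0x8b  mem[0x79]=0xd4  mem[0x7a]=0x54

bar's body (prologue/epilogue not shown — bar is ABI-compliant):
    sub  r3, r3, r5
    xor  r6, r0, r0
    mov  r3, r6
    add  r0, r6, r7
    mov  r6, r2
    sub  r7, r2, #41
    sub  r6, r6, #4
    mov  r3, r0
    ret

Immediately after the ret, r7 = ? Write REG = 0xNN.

REG = 0xcc

prologue: push r6 → mem[0x7a]=0xf5, sp=0x7a
body[0] sub  r3, r3, r5 → r3=0x36
body[1] xor  r6, r0, r0 → r6=0x00
body[2] mov  r3, r6 → r3=0x00
body[3] add  r0, r6, r7 → r0=0x04
body[4] mov  r6, r2 → r6=0xf5
body[5] sub  r7, r2, #41 → r7=0xcc
body[6] sub  r6, r6, #4 → r6=0xf1
body[7] mov  r3, r0 → r3=0x04
epilogue: pop r6=0xf5, sp=0x7b
r7 is caller-saved → body value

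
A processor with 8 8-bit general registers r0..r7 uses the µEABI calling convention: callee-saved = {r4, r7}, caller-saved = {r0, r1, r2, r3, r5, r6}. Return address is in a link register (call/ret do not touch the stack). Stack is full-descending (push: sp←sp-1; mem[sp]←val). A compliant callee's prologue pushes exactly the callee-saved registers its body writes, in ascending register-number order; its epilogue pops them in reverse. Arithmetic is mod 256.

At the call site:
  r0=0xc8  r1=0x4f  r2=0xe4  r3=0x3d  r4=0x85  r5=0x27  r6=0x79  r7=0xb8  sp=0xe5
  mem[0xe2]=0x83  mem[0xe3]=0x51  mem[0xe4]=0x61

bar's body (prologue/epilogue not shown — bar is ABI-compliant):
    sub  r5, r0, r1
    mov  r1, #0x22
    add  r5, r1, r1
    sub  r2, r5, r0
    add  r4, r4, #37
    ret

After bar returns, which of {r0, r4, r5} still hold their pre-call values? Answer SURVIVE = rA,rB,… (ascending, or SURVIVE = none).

SURVIVE = r0,r4

prologue: push r4 -> mem[0xe4]=0x85, sp=0xe4
body[0] sub  r5, r0, r1 -> r5=0x79
body[1] mov  r1, #0x22 -> r1=0x22
body[2] add  r5, r1, r1 -> r5=0x44
body[3] sub  r2, r5, r0 -> r2=0x7c
body[4] add  r4, r4, #37 -> r4=0xaa
epilogue: pop r4=0x85, sp=0xe5
r0: caller-saved, written=False
r4: callee-saved, written=True
r5: caller-saved, written=True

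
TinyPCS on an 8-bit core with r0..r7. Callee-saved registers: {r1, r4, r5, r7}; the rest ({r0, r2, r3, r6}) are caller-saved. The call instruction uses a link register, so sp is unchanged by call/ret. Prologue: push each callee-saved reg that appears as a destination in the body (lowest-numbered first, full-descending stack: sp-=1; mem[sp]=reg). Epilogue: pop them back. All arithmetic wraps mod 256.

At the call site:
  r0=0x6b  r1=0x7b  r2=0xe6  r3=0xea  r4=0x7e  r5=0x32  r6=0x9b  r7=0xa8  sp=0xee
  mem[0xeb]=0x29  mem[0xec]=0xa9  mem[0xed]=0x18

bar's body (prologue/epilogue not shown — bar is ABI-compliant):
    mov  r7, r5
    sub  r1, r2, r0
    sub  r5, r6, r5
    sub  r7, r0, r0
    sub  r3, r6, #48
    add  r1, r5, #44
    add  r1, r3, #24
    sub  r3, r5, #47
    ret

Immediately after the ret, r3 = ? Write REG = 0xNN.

prologue: push r1 -> mem[0xed]=0x7b, sp=0xed
prologue: push r5 -> mem[0xec]=0x32, sp=0xec
prologue: push r7 -> mem[0xeb]=0xa8, sp=0xeb
body[0] mov  r7, r5 -> r7=0x32
body[1] sub  r1, r2, r0 -> r1=0x7b
body[2] sub  r5, r6, r5 -> r5=0x69
body[3] sub  r7, r0, r0 -> r7=0x00
body[4] sub  r3, r6, #48 -> r3=0x6b
body[5] add  r1, r5, #44 -> r1=0x95
body[6] add  r1, r3, #24 -> r1=0x83
body[7] sub  r3, r5, #47 -> r3=0x3a
epilogue: pop r7=0xa8, sp=0xec
epilogue: pop r5=0x32, sp=0xed
epilogue: pop r1=0x7b, sp=0xee
r3 is caller-saved -> body value

REG = 0x3a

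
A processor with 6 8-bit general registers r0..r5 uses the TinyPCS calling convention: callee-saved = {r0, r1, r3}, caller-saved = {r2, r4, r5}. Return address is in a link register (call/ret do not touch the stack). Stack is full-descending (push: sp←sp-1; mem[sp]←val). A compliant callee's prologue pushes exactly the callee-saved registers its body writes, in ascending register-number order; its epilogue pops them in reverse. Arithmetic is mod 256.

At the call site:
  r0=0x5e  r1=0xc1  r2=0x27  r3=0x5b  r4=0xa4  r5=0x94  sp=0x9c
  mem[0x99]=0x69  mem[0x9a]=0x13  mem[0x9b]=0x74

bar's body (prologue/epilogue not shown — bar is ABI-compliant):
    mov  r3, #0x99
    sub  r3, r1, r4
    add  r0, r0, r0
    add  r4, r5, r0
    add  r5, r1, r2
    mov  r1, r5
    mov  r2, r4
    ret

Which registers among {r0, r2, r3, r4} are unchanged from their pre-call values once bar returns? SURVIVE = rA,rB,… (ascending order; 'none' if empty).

prologue: push r0 → mem[0x9b]=0x5e, sp=0x9b
prologue: push r1 → mem[0x9a]=0xc1, sp=0x9a
prologue: push r3 → mem[0x99]=0x5b, sp=0x99
body[0] mov  r3, #0x99 → r3=0x99
body[1] sub  r3, r1, r4 → r3=0x1d
body[2] add  r0, r0, r0 → r0=0xbc
body[3] add  r4, r5, r0 → r4=0x50
body[4] add  r5, r1, r2 → r5=0xe8
body[5] mov  r1, r5 → r1=0xe8
body[6] mov  r2, r4 → r2=0x50
epilogue: pop r3=0x5b, sp=0x9a
epilogue: pop r1=0xc1, sp=0x9b
epilogue: pop r0=0x5e, sp=0x9c
r0: callee-saved, written=True
r2: caller-saved, written=True
r3: callee-saved, written=True
r4: caller-saved, written=True

SURVIVE = r0,r3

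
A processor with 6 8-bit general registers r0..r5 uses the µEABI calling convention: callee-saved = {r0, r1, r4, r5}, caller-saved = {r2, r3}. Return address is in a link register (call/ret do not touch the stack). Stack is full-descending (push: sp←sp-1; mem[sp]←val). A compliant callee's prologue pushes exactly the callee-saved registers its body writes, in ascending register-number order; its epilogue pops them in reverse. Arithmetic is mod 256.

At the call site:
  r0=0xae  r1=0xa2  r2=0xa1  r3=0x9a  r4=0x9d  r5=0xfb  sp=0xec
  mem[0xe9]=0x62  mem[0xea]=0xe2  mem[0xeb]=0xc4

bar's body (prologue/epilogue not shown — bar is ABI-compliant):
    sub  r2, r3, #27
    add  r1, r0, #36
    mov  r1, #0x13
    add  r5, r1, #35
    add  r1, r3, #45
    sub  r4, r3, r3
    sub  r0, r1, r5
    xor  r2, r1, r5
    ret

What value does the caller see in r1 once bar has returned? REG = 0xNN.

REG = 0xa2

prologue: push r0 → mem[0xeb]=0xae, sp=0xeb
prologue: push r1 → mem[0xea]=0xa2, sp=0xea
prologue: push r4 → mem[0xe9]=0x9d, sp=0xe9
prologue: push r5 → mem[0xe8]=0xfb, sp=0xe8
body[0] sub  r2, r3, #27 → r2=0x7f
body[1] add  r1, r0, #36 → r1=0xd2
body[2] mov  r1, #0x13 → r1=0x13
body[3] add  r5, r1, #35 → r5=0x36
body[4] add  r1, r3, #45 → r1=0xc7
body[5] sub  r4, r3, r3 → r4=0x00
body[6] sub  r0, r1, r5 → r0=0x91
body[7] xor  r2, r1, r5 → r2=0xf1
epilogue: pop r5=0xfb, sp=0xe9
epilogue: pop r4=0x9d, sp=0xea
epilogue: pop r1=0xa2, sp=0xeb
epilogue: pop r0=0xae, sp=0xec
r1 is callee-saved → restored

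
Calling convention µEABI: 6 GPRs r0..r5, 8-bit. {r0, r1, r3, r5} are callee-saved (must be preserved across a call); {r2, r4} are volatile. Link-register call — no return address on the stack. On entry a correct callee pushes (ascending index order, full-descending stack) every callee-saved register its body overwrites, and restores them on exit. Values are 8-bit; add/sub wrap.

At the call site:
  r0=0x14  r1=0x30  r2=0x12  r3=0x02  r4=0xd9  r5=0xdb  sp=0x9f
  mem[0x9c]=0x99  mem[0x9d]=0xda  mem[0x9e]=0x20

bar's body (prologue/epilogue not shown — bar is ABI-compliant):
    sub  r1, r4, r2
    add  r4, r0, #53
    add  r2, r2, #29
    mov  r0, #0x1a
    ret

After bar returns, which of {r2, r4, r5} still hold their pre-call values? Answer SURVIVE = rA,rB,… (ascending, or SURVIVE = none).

prologue: push r0 -> mem[0x9e]=0x14, sp=0x9e
prologue: push r1 -> mem[0x9d]=0x30, sp=0x9d
body[0] sub  r1, r4, r2 -> r1=0xc7
body[1] add  r4, r0, #53 -> r4=0x49
body[2] add  r2, r2, #29 -> r2=0x2f
body[3] mov  r0, #0x1a -> r0=0x1a
epilogue: pop r1=0x30, sp=0x9e
epilogue: pop r0=0x14, sp=0x9f
r2: caller-saved, written=True
r4: caller-saved, written=True
r5: callee-saved, written=False

SURVIVE = r5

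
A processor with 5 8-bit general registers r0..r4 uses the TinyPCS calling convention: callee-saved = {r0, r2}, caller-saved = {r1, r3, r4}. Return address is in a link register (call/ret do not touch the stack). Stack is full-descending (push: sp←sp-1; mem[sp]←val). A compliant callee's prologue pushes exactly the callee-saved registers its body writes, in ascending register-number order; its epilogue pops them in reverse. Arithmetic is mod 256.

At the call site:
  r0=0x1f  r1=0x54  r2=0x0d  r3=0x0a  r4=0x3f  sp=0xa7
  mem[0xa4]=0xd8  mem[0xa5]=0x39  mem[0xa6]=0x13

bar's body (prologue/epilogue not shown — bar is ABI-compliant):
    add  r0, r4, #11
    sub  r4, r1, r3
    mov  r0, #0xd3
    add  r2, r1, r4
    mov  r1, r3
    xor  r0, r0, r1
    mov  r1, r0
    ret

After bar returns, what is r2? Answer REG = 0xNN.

prologue: push r0 → mem[0xa6]=0x1f, sp=0xa6
prologue: push r2 → mem[0xa5]=0x0d, sp=0xa5
body[0] add  r0, r4, #11 → r0=0x4a
body[1] sub  r4, r1, r3 → r4=0x4a
body[2] mov  r0, #0xd3 → r0=0xd3
body[3] add  r2, r1, r4 → r2=0x9e
body[4] mov  r1, r3 → r1=0x0a
body[5] xor  r0, r0, r1 → r0=0xd9
body[6] mov  r1, r0 → r1=0xd9
epilogue: pop r2=0x0d, sp=0xa6
epilogue: pop r0=0x1f, sp=0xa7
r2 is callee-saved → restored

REG = 0x0d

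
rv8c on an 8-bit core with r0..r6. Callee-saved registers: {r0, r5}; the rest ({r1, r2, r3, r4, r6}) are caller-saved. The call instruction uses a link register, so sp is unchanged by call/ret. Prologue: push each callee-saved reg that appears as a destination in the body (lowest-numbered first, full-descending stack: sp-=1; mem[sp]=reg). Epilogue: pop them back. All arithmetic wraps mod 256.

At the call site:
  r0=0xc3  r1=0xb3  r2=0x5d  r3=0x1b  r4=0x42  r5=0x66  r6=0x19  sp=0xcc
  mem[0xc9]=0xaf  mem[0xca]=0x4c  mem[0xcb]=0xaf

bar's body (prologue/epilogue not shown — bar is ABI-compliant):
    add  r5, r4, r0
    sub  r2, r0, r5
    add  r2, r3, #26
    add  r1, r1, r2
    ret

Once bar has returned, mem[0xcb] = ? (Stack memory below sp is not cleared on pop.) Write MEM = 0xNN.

MEM = 0x66

prologue: push r5 -> mem[0xcb]=0x66, sp=0xcb
body[0] add  r5, r4, r0 -> r5=0x05
body[1] sub  r2, r0, r5 -> r2=0xbe
body[2] add  r2, r3, #26 -> r2=0x35
body[3] add  r1, r1, r2 -> r1=0xe8
epilogue: pop r5=0x66, sp=0xcc
prologue pushed ['r5'] at ['0xcb']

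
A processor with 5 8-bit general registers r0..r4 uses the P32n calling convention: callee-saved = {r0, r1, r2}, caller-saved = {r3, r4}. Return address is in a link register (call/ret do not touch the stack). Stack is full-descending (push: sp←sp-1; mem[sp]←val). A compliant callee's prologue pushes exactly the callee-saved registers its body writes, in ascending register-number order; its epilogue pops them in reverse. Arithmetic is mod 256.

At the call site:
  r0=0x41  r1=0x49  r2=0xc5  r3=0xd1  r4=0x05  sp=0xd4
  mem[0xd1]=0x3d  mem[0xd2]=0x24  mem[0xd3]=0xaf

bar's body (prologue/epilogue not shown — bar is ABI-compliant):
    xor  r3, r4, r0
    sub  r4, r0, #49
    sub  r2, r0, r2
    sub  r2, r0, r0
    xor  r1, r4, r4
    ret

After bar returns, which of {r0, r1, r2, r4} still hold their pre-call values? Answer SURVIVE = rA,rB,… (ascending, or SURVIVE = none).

SURVIVE = r0,r1,r2

prologue: push r1 → mem[0xd3]=0x49, sp=0xd3
prologue: push r2 → mem[0xd2]=0xc5, sp=0xd2
body[0] xor  r3, r4, r0 → r3=0x44
body[1] sub  r4, r0, #49 → r4=0x10
body[2] sub  r2, r0, r2 → r2=0x7c
body[3] sub  r2, r0, r0 → r2=0x00
body[4] xor  r1, r4, r4 → r1=0x00
epilogue: pop r2=0xc5, sp=0xd3
epilogue: pop r1=0x49, sp=0xd4
r0: callee-saved, written=False
r1: callee-saved, written=True
r2: callee-saved, written=True
r4: caller-saved, written=True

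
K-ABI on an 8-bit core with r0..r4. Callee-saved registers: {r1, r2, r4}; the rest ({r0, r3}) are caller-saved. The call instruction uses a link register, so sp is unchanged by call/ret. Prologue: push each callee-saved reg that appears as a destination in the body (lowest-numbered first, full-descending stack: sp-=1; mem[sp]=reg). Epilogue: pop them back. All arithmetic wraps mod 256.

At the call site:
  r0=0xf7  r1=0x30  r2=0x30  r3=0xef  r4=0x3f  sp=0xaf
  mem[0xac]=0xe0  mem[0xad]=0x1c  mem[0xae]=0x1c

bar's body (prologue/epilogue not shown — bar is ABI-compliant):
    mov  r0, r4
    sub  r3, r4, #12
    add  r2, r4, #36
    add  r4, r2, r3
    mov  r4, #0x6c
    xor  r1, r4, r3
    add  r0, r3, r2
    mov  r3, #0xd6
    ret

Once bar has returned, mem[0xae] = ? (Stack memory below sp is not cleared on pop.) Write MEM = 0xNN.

MEM = 0x30

prologue: push r1 -> mem[0xae]=0x30, sp=0xae
prologue: push r2 -> mem[0xad]=0x30, sp=0xad
prologue: push r4 -> mem[0xac]=0x3f, sp=0xac
body[0] mov  r0, r4 -> r0=0x3f
body[1] sub  r3, r4, #12 -> r3=0x33
body[2] add  r2, r4, #36 -> r2=0x63
body[3] add  r4, r2, r3 -> r4=0x96
body[4] mov  r4, #0x6c -> r4=0x6c
body[5] xor  r1, r4, r3 -> r1=0x5f
body[6] add  r0, r3, r2 -> r0=0x96
body[7] mov  r3, #0xd6 -> r3=0xd6
epilogue: pop r4=0x3f, sp=0xad
epilogue: pop r2=0x30, sp=0xae
epilogue: pop r1=0x30, sp=0xaf
prologue pushed ['r1', 'r2', 'r4'] at ['0xae', '0xad', '0xac']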